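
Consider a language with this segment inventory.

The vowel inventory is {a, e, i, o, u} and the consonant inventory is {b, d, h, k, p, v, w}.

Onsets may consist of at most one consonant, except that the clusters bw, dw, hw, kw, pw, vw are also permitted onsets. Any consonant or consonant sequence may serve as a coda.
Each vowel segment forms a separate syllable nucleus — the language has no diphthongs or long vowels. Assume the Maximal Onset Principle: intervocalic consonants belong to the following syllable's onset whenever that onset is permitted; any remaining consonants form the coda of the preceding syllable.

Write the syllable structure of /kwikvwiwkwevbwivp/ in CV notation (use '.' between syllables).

CCVC.CCVC.CCVC.CCVCC

Nuclei (vowels): i, i, e, i → 4 syllables.
σ1/σ2 boundary: /kvw/ splits as /k/ + /vw/ (/vw/ is the longest suffix that is a licit onset).
σ2/σ3 boundary: /wkw/; trying suffixes from longest down, /kw/ is the first permitted one, so coda /w/ | onset /kw/.
σ3/σ4 boundary: /vbw/ splits as /v/ + /bw/ (/bw/ is the longest suffix that is a licit onset).
Result: kwik.vwiw.kwev.bwivp.
Mapping each syllable to C/V: /kwik/ → CCVC, /vwiw/ → CCVC, /kwev/ → CCVC, /bwivp/ → CCVCC.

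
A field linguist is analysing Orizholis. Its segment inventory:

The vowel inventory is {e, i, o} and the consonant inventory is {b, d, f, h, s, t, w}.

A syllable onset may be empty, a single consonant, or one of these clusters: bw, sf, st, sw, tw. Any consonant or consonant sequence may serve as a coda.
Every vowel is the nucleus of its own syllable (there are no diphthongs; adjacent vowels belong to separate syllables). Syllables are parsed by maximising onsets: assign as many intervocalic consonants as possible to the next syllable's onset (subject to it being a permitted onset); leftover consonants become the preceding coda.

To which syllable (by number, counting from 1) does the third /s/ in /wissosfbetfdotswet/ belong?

2

Vowels present: i, o, e, o, e; each is a nucleus, giving 5 syllables.
/i…o/ gap (V1→V2): cluster /ss/ — the longest permitted-onset suffix is /s/; onset = /s/, preceding coda = /s/.
/o…e/ gap (V2→V3): cluster /sfb/ — the longest permitted-onset suffix is /b/; onset = /b/, preceding coda = /sf/.
/e…o/ gap (V3→V4): /tfd/; trying suffixes from longest down, /d/ is the first permitted one, so coda /tf/ | onset /d/.
/o…e/ gap (V4→V5): /tsw/ — longest licit onset from the right is /sw/, leaving /t/ as coda.
Putting it together: wis.sosf.betf.dot.swet.
The third /s/ is in the coda of syllable 2 (/sosf/).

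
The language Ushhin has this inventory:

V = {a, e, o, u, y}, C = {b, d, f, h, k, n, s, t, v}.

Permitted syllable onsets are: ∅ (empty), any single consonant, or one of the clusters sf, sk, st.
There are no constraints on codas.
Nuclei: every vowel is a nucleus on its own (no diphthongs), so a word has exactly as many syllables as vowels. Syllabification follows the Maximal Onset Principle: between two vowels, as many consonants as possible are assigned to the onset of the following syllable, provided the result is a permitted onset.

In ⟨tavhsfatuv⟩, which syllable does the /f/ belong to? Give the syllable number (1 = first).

2

The vowels are a, a, u — 3 nuclei, so 3 syllables.
σ1/σ2 boundary: /vhsf/; trying suffixes from longest down, /sf/ is the first permitted one, so coda /vh/ | onset /sf/.
σ2/σ3 boundary: /t/ → onset of the next syllable (single consonants are always licit onsets).
Result: tavh.sfa.tuv.
The /f/ is in the onset of syllable 2 (/sfa/).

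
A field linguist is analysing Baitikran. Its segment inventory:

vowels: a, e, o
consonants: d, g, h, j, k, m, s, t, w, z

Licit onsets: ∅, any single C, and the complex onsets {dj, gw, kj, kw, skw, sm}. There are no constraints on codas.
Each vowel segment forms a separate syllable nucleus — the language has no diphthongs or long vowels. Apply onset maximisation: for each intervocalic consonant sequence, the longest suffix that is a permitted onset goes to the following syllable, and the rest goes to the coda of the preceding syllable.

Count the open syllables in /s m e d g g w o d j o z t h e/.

Nuclei (vowels): e, o, o, e → 4 syllables.
Between /e/ (V1) and /o/ (V2): /dggw/ splits as /dg/ + /gw/ (/gw/ is the longest suffix that is a licit onset).
Between /o/ (V2) and /o/ (V3): cluster /dj/ — /dj/ is itself a permitted onset, so the whole cluster goes right; preceding coda = ∅.
Between /o/ (V3) and /e/ (V4): /zth/ splits as /zt/ + /h/ (/h/ is the longest suffix that is a licit onset).
Putting it together: smedg.gwo.djozt.he.
Classifying each syllable: /smedg/ (closed), /gwo/ (open), /djozt/ (closed), /he/ (open).
Open syllables: 2.

2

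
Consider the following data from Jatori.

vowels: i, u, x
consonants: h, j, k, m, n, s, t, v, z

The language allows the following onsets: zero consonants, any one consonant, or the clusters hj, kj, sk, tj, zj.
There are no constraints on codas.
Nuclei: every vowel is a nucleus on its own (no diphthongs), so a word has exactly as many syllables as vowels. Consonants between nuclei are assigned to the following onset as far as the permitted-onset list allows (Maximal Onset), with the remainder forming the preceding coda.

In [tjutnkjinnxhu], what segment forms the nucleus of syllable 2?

i

The vowels are u, i, x, u — 4 nuclei, so 4 syllables.
The second nucleus (vowel 2 from the left) is /i/.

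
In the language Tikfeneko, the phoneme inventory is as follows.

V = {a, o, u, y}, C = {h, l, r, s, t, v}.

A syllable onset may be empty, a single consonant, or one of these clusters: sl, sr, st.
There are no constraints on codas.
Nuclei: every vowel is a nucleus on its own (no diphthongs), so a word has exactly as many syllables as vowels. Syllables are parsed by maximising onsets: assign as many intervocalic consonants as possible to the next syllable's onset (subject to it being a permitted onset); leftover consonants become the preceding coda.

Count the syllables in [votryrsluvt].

Vowels present: o, y, u; each is a nucleus, giving 3 syllables.

3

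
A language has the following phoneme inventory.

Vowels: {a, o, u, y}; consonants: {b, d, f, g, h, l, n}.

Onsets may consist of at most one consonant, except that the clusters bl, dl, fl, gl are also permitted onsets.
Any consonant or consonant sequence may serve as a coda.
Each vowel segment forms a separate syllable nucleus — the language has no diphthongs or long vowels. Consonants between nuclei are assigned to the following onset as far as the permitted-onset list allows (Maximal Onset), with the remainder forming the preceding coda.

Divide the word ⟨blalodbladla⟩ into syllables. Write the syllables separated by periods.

Nuclei (vowels): a, o, a, a → 4 syllables.
Between /a/ (V1) and /o/ (V2): /l/ is a single consonant, so it becomes the next onset.
Between /o/ (V2) and /a/ (V3): /dbl/ — longest licit onset from the right is /bl/, leaving /d/ as coda.
Between /a/ (V3) and /a/ (V4): /dl/ — entire cluster is a permitted onset → onset /dl/, coda ∅.

bla.lod.bla.dla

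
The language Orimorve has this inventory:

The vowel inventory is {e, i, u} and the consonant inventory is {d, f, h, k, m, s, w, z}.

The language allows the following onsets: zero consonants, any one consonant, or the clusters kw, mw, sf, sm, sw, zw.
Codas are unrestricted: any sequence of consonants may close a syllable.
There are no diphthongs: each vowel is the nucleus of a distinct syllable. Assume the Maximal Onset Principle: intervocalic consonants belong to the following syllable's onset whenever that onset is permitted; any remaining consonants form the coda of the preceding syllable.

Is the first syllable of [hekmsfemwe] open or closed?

closed

Nuclei (vowels): e, e, e → 3 syllables.
Between /e/ (V1) and /e/ (V2): /kmsf/; trying suffixes from longest down, /sf/ is the first permitted one, so coda /km/ | onset /sf/.
Between /e/ (V2) and /e/ (V3): /mw/ — entire cluster is a permitted onset → onset /mw/, coda ∅.
Result: hekm.sfe.mwe.
Syllable 1 is /hekm/ with coda /km/, so it is closed.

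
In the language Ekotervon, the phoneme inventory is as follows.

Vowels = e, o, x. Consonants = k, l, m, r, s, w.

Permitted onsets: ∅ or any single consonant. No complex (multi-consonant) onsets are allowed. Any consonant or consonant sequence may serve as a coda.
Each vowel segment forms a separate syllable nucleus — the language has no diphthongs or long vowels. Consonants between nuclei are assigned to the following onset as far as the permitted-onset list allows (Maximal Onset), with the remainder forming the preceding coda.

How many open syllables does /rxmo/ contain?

2

The vowels are x, o — 2 nuclei, so 2 syllables.
/x…o/ gap (V1→V2): just /m/ — single C goes to the following onset.
Putting it together: rx.mo.
Classifying each syllable: /rx/ (open), /mo/ (open).
Open syllables: 2.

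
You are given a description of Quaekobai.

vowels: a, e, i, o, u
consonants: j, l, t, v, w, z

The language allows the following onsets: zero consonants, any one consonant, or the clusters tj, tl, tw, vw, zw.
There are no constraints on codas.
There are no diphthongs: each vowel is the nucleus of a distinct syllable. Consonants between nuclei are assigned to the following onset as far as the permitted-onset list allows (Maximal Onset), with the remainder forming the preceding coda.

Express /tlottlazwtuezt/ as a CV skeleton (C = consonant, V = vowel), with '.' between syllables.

Vowels present: o, a, u, e; each is a nucleus, giving 4 syllables.
V1 /o/ – V2 /a/: /ttl/ splits as /t/ + /tl/ (/tl/ is the longest suffix that is a licit onset).
V2 /a/ – V3 /u/: cluster /zwt/ — the longest permitted-onset suffix is /t/; onset = /t/, preceding coda = /zw/.
V3 /u/ – V4 /e/: no consonants, so the boundary falls immediately after /u/.
Syllabification: tlot.tlazw.tu.ezt.
Mapping each syllable to C/V: /tlot/ → CCVC, /tlazw/ → CCVCC, /tu/ → CV, /ezt/ → VCC.

CCVC.CCVCC.CV.VCC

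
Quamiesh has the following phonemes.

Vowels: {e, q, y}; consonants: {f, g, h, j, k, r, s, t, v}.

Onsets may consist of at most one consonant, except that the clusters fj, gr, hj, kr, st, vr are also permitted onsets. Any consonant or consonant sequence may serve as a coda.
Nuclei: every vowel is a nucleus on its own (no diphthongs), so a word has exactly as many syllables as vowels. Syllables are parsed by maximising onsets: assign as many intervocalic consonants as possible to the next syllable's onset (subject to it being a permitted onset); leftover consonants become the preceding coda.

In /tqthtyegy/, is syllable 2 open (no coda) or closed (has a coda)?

Nuclei (vowels): q, y, e, y → 4 syllables.
/q…y/ gap (V1→V2): /tht/ splits as /th/ + /t/ (/t/ is the longest suffix that is a licit onset).
/y…e/ gap (V2→V3): hiatus — the boundary sits between the two vowels.
/e…y/ gap (V3→V4): /g/ → onset of the next syllable (single consonants are always licit onsets).
Syllabification: tqth.ty.e.gy.
Syllable 2 is /ty/; it ends in its nucleus with no coda, so it is open.

open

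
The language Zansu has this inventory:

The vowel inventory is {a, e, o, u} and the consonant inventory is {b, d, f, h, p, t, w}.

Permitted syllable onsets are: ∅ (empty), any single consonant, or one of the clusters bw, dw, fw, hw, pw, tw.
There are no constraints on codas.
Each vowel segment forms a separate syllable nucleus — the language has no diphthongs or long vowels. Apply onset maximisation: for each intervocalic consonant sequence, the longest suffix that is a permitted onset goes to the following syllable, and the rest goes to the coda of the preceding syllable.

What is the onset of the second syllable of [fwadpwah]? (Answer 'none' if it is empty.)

The vowels are a, a — 2 nuclei, so 2 syllables.
σ1/σ2 boundary: /dpw/; trying suffixes from longest down, /pw/ is the first permitted one, so coda /d/ | onset /pw/.
Syllabification: fwad.pwah.
Syllable 2 is /pwah/: onset /pw/, nucleus /a/, coda /h/.

pw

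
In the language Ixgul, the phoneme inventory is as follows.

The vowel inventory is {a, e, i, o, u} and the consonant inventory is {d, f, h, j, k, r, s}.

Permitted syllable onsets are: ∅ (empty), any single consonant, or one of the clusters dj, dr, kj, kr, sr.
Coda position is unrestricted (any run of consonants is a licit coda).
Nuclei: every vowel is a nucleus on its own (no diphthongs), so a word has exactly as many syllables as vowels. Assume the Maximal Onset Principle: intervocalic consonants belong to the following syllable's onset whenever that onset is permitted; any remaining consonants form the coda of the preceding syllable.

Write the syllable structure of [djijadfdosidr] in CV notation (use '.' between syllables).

Vowels present: i, a, o, i; each is a nucleus, giving 4 syllables.
/i…a/ gap (V1→V2): /j/ is a single consonant, so it becomes the next onset.
/a…o/ gap (V2→V3): /dfd/ splits as /df/ + /d/ (/d/ is the longest suffix that is a licit onset).
/o…i/ gap (V3→V4): /s/ is a single consonant, so it becomes the next onset.
So the parse is dji.jadf.do.sidr.
Mapping each syllable to C/V: /dji/ → CCV, /jadf/ → CVCC, /do/ → CV, /sidr/ → CVCC.

CCV.CVCC.CV.CVCC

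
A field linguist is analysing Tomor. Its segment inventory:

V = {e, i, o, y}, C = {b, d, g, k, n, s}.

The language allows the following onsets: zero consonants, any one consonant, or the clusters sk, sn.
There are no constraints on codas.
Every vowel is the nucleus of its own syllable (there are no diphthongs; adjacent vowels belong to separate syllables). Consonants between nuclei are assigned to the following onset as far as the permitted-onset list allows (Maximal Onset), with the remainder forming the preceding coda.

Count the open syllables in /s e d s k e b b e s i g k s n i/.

Vowels present: e, e, e, i, i; each is a nucleus, giving 5 syllables.
Between /e/ (V1) and /e/ (V2): /dsk/ — longest licit onset from the right is /sk/, leaving /d/ as coda.
Between /e/ (V2) and /e/ (V3): /bb/ — longest licit onset from the right is /b/, leaving /b/ as coda.
Between /e/ (V3) and /i/ (V4): just /s/ — single C goes to the following onset.
Between /i/ (V4) and /i/ (V5): /gksn/; trying suffixes from longest down, /sn/ is the first permitted one, so coda /gk/ | onset /sn/.
Result: sed.skeb.be.sigk.sni.
Classifying each syllable: /sed/ (closed), /skeb/ (closed), /be/ (open), /sigk/ (closed), /sni/ (open).
Open syllables: 2.

2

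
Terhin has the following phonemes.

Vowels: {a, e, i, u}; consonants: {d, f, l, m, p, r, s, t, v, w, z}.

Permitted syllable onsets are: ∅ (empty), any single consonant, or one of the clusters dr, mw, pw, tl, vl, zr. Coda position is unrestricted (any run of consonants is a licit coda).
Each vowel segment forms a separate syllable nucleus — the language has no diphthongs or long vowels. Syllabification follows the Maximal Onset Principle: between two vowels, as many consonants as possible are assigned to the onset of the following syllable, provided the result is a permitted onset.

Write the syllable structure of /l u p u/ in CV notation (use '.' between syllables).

CV.CV

Nuclei (vowels): u, u → 2 syllables.
V1 /u/ – V2 /u/: /p/ is a single consonant, so it becomes the next onset.
So the parse is lu.pu.
Mapping each syllable to C/V: /lu/ → CV, /pu/ → CV.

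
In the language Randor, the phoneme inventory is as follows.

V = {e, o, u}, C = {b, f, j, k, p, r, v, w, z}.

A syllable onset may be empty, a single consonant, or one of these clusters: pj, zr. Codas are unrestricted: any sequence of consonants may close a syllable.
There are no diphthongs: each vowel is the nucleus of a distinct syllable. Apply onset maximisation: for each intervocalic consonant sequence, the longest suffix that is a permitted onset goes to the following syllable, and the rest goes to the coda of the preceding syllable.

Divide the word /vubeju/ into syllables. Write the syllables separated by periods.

Vowels present: u, e, u; each is a nucleus, giving 3 syllables.
σ1/σ2 boundary: just /b/ — single C goes to the following onset.
σ2/σ3 boundary: /j/ is a single consonant, so it becomes the next onset.

vu.be.ju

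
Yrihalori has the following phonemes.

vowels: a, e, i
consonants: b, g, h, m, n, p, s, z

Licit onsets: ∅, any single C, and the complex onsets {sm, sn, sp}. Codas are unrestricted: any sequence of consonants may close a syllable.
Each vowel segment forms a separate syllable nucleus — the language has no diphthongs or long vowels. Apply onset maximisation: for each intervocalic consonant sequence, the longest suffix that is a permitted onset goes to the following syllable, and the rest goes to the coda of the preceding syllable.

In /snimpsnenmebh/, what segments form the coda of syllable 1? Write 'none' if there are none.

Vowels present: i, e, e; each is a nucleus, giving 3 syllables.
V1 /i/ – V2 /e/: /mpsn/ splits as /mp/ + /sn/ (/sn/ is the longest suffix that is a licit onset).
V2 /e/ – V3 /e/: cluster /nm/ — the longest permitted-onset suffix is /m/; onset = /m/, preceding coda = /n/.
Putting it together: snimp.snen.mebh.
Syllable 1 is /snimp/: onset /sn/, nucleus /i/, coda /mp/.

mp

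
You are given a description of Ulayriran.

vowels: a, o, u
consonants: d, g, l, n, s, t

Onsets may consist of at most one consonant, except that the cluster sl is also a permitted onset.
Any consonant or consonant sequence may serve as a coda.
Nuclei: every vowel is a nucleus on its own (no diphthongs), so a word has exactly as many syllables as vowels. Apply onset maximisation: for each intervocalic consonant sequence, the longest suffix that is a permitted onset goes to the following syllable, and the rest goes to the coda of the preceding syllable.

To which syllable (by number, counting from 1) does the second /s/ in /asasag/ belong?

3

Vowels present: a, a, a; each is a nucleus, giving 3 syllables.
σ1/σ2 boundary: just /s/ — single C goes to the following onset.
σ2/σ3 boundary: /s/ → onset of the next syllable (single consonants are always licit onsets).
Result: a.sa.sag.
The second /s/ is in the onset of syllable 3 (/sag/).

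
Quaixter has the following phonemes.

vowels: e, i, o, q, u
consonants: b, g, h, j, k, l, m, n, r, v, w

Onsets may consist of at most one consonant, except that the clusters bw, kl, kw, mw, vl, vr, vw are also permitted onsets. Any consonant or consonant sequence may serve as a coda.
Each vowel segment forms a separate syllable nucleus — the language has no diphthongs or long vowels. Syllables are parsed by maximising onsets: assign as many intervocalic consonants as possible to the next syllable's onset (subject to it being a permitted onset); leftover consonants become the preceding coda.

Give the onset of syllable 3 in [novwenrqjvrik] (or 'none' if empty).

r

The vowels are o, e, q, i — 4 nuclei, so 4 syllables.
V1 /o/ – V2 /e/: /vw/ is a licit onset in full, so it all attaches to the next syllable.
V2 /e/ – V3 /q/: /nr/; trying suffixes from longest down, /r/ is the first permitted one, so coda /n/ | onset /r/.
V3 /q/ – V4 /i/: cluster /jvr/ — the longest permitted-onset suffix is /vr/; onset = /vr/, preceding coda = /j/.
Syllabification: no.vwen.rqj.vrik.
Syllable 3 is /rqj/: onset /r/, nucleus /q/, coda /j/.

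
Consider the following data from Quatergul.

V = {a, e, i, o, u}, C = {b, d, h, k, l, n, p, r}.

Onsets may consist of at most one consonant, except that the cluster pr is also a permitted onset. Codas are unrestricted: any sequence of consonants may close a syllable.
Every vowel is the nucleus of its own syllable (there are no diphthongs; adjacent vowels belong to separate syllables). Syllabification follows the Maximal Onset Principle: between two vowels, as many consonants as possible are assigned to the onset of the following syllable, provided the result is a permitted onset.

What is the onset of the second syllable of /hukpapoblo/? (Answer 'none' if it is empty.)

Vowels present: u, a, o, o; each is a nucleus, giving 4 syllables.
Between /u/ (V1) and /a/ (V2): cluster /kp/ — the longest permitted-onset suffix is /p/; onset = /p/, preceding coda = /k/.
Between /a/ (V2) and /o/ (V3): just /p/ — single C goes to the following onset.
Between /o/ (V3) and /o/ (V4): /bl/; trying suffixes from longest down, /l/ is the first permitted one, so coda /b/ | onset /l/.
Putting it together: huk.pa.pob.lo.
Syllable 2 is /pa/: onset /p/, nucleus /a/, coda ∅.

p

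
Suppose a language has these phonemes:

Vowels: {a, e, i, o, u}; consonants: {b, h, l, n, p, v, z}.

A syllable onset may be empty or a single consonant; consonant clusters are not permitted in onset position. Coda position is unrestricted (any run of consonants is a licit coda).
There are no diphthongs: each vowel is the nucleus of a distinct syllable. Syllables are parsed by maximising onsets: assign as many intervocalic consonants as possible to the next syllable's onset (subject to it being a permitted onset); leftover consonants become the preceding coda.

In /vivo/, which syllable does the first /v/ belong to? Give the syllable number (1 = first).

Vowels present: i, o; each is a nucleus, giving 2 syllables.
/i…o/ gap (V1→V2): /v/ → onset of the next syllable (single consonants are always licit onsets).
Putting it together: vi.vo.
The first /v/ is in the onset of syllable 1 (/vi/).

1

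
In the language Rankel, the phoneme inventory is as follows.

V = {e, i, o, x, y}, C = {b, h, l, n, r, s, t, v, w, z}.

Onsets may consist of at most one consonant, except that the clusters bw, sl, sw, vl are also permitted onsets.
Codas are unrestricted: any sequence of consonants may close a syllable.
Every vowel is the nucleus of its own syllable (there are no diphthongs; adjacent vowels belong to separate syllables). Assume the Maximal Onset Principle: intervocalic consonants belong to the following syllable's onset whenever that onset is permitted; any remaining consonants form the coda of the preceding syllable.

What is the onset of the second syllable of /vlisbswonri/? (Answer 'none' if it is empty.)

Nuclei (vowels): i, o, i → 3 syllables.
V1 /i/ – V2 /o/: /sbsw/; trying suffixes from longest down, /sw/ is the first permitted one, so coda /sb/ | onset /sw/.
V2 /o/ – V3 /i/: /nr/ splits as /n/ + /r/ (/r/ is the longest suffix that is a licit onset).
So the parse is vlisb.swon.ri.
Syllable 2 is /swon/: onset /sw/, nucleus /o/, coda /n/.

sw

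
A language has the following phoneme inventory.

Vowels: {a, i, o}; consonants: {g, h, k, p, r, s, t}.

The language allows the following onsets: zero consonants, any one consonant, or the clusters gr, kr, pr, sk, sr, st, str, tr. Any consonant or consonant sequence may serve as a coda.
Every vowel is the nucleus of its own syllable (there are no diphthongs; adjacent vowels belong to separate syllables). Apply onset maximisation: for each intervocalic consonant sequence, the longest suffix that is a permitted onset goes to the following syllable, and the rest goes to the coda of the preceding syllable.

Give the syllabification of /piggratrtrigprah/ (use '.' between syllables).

pig.gratr.trig.prah

Nuclei (vowels): i, a, i, a → 4 syllables.
Between /i/ (V1) and /a/ (V2): /ggr/; trying suffixes from longest down, /gr/ is the first permitted one, so coda /g/ | onset /gr/.
Between /a/ (V2) and /i/ (V3): /trtr/; trying suffixes from longest down, /tr/ is the first permitted one, so coda /tr/ | onset /tr/.
Between /i/ (V3) and /a/ (V4): cluster /gpr/ — the longest permitted-onset suffix is /pr/; onset = /pr/, preceding coda = /g/.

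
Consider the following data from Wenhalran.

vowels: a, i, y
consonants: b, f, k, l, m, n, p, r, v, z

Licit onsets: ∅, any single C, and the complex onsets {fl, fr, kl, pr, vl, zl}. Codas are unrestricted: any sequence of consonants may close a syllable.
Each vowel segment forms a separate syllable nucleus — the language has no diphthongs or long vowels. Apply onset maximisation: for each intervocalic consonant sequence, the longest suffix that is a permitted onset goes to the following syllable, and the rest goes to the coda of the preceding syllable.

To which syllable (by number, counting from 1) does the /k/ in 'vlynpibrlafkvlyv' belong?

Vowels present: y, i, a, y; each is a nucleus, giving 4 syllables.
/y…i/ gap (V1→V2): cluster /np/ — the longest permitted-onset suffix is /p/; onset = /p/, preceding coda = /n/.
/i…a/ gap (V2→V3): cluster /brl/ — the longest permitted-onset suffix is /l/; onset = /l/, preceding coda = /br/.
/a…y/ gap (V3→V4): /fkvl/ splits as /fk/ + /vl/ (/vl/ is the longest suffix that is a licit onset).
Result: vlyn.pibr.lafk.vlyv.
The /k/ is in the coda of syllable 3 (/lafk/).

3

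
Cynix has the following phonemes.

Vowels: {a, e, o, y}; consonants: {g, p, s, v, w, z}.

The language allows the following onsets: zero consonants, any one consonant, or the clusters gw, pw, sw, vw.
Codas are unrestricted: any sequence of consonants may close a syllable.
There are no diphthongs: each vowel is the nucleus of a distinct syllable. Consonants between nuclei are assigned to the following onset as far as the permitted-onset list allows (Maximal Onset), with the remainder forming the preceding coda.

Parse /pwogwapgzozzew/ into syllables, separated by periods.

pwo.gwapg.zoz.zew

Nuclei (vowels): o, a, o, e → 4 syllables.
σ1/σ2 boundary: /gw/ — entire cluster is a permitted onset → onset /gw/, coda ∅.
σ2/σ3 boundary: /pgz/; trying suffixes from longest down, /z/ is the first permitted one, so coda /pg/ | onset /z/.
σ3/σ4 boundary: /zz/; trying suffixes from longest down, /z/ is the first permitted one, so coda /z/ | onset /z/.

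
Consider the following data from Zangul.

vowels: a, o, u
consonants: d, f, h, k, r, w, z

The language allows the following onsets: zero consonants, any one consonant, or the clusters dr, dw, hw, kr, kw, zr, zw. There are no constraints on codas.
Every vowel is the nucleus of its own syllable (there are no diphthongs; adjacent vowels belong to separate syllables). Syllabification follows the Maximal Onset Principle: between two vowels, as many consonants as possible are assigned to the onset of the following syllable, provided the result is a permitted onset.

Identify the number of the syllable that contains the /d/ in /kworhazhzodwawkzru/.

Vowels present: o, a, o, a, u; each is a nucleus, giving 5 syllables.
V1 /o/ – V2 /a/: /rh/ splits as /r/ + /h/ (/h/ is the longest suffix that is a licit onset).
V2 /a/ – V3 /o/: /zhz/ — longest licit onset from the right is /z/, leaving /zh/ as coda.
V3 /o/ – V4 /a/: cluster /dw/ — /dw/ is itself a permitted onset, so the whole cluster goes right; preceding coda = ∅.
V4 /a/ – V5 /u/: /wkzr/ — longest licit onset from the right is /zr/, leaving /wk/ as coda.
So the parse is kwor.hazh.zo.dwawk.zru.
The /d/ is in the onset of syllable 4 (/dwawk/).

4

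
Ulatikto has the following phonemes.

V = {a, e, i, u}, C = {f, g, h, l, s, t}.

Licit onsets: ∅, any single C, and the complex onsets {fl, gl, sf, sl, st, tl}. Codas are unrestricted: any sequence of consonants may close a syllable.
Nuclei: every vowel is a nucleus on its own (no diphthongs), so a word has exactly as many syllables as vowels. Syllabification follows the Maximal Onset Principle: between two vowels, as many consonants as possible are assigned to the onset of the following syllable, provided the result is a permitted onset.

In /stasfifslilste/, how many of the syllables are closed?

2

Nuclei (vowels): a, i, i, e → 4 syllables.
σ1/σ2 boundary: /sf/ — entire cluster is a permitted onset → onset /sf/, coda ∅.
σ2/σ3 boundary: /fsl/; trying suffixes from longest down, /sl/ is the first permitted one, so coda /f/ | onset /sl/.
σ3/σ4 boundary: cluster /lst/ — the longest permitted-onset suffix is /st/; onset = /st/, preceding coda = /l/.
So the parse is sta.sfif.slil.ste.
Classifying each syllable: /sta/ (open), /sfif/ (closed), /slil/ (closed), /ste/ (open).
Closed syllables: 2.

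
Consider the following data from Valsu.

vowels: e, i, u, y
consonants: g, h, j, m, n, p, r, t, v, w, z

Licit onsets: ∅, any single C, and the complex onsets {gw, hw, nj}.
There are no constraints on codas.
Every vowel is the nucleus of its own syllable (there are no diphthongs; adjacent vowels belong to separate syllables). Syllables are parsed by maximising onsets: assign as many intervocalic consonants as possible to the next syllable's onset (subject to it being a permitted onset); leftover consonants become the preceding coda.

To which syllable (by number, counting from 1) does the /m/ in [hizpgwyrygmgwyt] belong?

3

Vowels present: i, y, y, y; each is a nucleus, giving 4 syllables.
σ1/σ2 boundary: /zpgw/ — longest licit onset from the right is /gw/, leaving /zp/ as coda.
σ2/σ3 boundary: just /r/ — single C goes to the following onset.
σ3/σ4 boundary: /gmgw/; trying suffixes from longest down, /gw/ is the first permitted one, so coda /gm/ | onset /gw/.
So the parse is hizp.gwy.rygm.gwyt.
The /m/ is in the coda of syllable 3 (/rygm/).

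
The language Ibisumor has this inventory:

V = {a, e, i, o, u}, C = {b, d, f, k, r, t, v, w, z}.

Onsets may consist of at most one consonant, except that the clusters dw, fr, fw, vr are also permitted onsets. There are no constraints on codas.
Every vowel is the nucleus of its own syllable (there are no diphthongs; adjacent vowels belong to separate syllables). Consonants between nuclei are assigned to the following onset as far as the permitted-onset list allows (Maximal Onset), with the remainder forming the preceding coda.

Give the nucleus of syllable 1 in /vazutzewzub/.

a

The vowels are a, u, e, u — 4 nuclei, so 4 syllables.
The first nucleus (vowel 1 from the left) is /a/.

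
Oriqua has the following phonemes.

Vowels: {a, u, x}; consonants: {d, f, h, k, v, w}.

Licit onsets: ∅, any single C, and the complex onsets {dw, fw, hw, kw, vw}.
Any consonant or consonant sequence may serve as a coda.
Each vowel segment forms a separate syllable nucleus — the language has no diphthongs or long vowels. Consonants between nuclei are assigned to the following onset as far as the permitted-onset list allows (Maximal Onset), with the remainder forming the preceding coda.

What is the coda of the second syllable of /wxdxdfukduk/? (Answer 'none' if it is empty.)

The vowels are x, x, u, u — 4 nuclei, so 4 syllables.
σ1/σ2 boundary: /d/ is a single consonant, so it becomes the next onset.
σ2/σ3 boundary: /df/ — longest licit onset from the right is /f/, leaving /d/ as coda.
σ3/σ4 boundary: /kd/ splits as /k/ + /d/ (/d/ is the longest suffix that is a licit onset).
Result: wx.dxd.fuk.duk.
Syllable 2 is /dxd/: onset /d/, nucleus /x/, coda /d/.

d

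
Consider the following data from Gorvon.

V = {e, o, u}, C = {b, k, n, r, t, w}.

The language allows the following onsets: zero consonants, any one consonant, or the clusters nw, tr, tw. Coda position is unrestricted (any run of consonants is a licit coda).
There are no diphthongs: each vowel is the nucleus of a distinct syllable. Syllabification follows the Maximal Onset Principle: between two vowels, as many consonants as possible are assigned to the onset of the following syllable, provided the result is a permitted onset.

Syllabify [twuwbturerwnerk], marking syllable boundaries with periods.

The vowels are u, u, e, e — 4 nuclei, so 4 syllables.
σ1/σ2 boundary: /wbt/ splits as /wb/ + /t/ (/t/ is the longest suffix that is a licit onset).
σ2/σ3 boundary: /r/ → onset of the next syllable (single consonants are always licit onsets).
σ3/σ4 boundary: /rwn/ — longest licit onset from the right is /n/, leaving /rw/ as coda.

twuwb.tu.rerw.nerk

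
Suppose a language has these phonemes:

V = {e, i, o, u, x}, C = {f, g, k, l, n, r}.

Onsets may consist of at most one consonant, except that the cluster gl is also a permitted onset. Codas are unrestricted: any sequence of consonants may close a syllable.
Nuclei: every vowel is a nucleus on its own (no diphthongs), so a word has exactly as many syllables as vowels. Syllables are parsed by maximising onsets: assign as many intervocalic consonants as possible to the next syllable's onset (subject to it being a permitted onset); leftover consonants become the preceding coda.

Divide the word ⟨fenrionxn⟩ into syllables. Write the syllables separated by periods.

The vowels are e, i, o, x — 4 nuclei, so 4 syllables.
/e…i/ gap (V1→V2): cluster /nr/ — the longest permitted-onset suffix is /r/; onset = /r/, preceding coda = /n/.
/i…o/ gap (V2→V3): hiatus — the boundary sits between the two vowels.
/o…x/ gap (V3→V4): /n/ is a single consonant, so it becomes the next onset.

fen.ri.o.nxn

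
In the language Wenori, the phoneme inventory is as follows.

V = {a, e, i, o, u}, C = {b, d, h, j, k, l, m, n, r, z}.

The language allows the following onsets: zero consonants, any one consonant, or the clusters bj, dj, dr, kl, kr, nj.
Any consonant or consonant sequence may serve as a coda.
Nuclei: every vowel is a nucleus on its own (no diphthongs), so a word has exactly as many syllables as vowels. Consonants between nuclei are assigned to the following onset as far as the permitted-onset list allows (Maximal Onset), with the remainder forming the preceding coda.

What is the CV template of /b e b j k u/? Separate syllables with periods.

CVCC.CV

Nuclei (vowels): e, u → 2 syllables.
σ1/σ2 boundary: /bjk/; trying suffixes from longest down, /k/ is the first permitted one, so coda /bj/ | onset /k/.
Syllabification: bebj.ku.
Mapping each syllable to C/V: /bebj/ → CVCC, /ku/ → CV.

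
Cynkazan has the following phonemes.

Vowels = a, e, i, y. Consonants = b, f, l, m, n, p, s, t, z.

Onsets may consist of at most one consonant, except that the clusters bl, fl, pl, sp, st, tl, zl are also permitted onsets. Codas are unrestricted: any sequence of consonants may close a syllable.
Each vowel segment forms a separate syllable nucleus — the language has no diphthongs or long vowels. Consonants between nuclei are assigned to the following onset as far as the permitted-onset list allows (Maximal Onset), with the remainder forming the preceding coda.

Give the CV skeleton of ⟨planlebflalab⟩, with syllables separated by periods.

Vowels present: a, e, a, a; each is a nucleus, giving 4 syllables.
σ1/σ2 boundary: /nl/; trying suffixes from longest down, /l/ is the first permitted one, so coda /n/ | onset /l/.
σ2/σ3 boundary: cluster /bfl/ — the longest permitted-onset suffix is /fl/; onset = /fl/, preceding coda = /b/.
σ3/σ4 boundary: /l/ is a single consonant, so it becomes the next onset.
Result: plan.leb.fla.lab.
Mapping each syllable to C/V: /plan/ → CCVC, /leb/ → CVC, /fla/ → CCV, /lab/ → CVC.

CCVC.CVC.CCV.CVC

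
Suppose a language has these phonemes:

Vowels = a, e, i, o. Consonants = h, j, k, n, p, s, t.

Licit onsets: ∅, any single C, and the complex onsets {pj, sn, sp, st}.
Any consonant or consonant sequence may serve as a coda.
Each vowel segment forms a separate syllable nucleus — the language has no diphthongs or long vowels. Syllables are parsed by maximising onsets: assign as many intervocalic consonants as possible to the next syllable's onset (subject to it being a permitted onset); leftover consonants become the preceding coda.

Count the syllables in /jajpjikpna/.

3

Vowels present: a, i, a; each is a nucleus, giving 3 syllables.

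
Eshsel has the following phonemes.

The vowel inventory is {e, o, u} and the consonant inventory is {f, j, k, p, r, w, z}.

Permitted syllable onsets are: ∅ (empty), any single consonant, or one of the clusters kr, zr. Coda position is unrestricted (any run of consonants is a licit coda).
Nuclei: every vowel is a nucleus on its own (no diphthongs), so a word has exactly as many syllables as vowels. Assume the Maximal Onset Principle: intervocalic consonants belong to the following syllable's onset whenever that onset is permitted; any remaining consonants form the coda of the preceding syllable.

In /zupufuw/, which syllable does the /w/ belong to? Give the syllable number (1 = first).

3

Vowels present: u, u, u; each is a nucleus, giving 3 syllables.
σ1/σ2 boundary: just /p/ — single C goes to the following onset.
σ2/σ3 boundary: just /f/ — single C goes to the following onset.
So the parse is zu.pu.fuw.
The /w/ is in the coda of syllable 3 (/fuw/).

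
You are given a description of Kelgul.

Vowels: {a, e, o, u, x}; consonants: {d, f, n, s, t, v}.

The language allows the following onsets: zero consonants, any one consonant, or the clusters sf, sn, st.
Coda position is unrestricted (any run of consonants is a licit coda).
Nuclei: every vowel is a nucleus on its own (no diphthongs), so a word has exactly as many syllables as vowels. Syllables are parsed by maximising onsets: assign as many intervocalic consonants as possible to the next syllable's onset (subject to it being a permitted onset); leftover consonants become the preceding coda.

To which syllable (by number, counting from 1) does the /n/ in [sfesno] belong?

2

Vowels present: e, o; each is a nucleus, giving 2 syllables.
V1 /e/ – V2 /o/: cluster /sn/ — /sn/ is itself a permitted onset, so the whole cluster goes right; preceding coda = ∅.
Putting it together: sfe.sno.
The /n/ is in the onset of syllable 2 (/sno/).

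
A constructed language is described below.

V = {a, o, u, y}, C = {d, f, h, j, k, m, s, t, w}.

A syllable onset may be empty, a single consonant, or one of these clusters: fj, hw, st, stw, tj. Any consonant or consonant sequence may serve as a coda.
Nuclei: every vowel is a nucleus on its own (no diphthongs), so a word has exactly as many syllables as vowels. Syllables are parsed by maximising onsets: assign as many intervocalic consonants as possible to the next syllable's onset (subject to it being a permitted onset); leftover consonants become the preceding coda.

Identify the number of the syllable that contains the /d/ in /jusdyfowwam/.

The vowels are u, y, o, a — 4 nuclei, so 4 syllables.
V1 /u/ – V2 /y/: cluster /sd/ — the longest permitted-onset suffix is /d/; onset = /d/, preceding coda = /s/.
V2 /y/ – V3 /o/: /f/ is a single consonant, so it becomes the next onset.
V3 /o/ – V4 /a/: /ww/ — longest licit onset from the right is /w/, leaving /w/ as coda.
Result: jus.dy.fow.wam.
The /d/ is in the onset of syllable 2 (/dy/).

2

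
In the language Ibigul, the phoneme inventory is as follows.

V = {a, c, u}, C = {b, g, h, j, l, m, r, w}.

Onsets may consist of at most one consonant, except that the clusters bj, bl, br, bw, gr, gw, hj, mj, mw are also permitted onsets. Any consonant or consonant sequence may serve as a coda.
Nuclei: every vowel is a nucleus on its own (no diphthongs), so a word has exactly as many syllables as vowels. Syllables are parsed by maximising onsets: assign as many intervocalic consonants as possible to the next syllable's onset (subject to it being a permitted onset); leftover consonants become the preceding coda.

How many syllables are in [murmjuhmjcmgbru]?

The vowels are u, u, c, u — 4 nuclei, so 4 syllables.

4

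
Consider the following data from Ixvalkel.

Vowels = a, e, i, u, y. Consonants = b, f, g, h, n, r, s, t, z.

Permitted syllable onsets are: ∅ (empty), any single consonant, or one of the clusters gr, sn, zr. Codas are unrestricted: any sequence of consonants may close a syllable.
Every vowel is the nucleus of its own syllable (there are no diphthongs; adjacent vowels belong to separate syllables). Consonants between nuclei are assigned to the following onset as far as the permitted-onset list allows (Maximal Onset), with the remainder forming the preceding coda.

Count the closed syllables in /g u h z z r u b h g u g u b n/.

The vowels are u, u, u, u — 4 nuclei, so 4 syllables.
V1 /u/ – V2 /u/: /hzzr/ — longest licit onset from the right is /zr/, leaving /hz/ as coda.
V2 /u/ – V3 /u/: /bhg/; trying suffixes from longest down, /g/ is the first permitted one, so coda /bh/ | onset /g/.
V3 /u/ – V4 /u/: /g/ → onset of the next syllable (single consonants are always licit onsets).
Putting it together: guhz.zrubh.gu.gubn.
Classifying each syllable: /guhz/ (closed), /zrubh/ (closed), /gu/ (open), /gubn/ (closed).
Closed syllables: 3.

3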